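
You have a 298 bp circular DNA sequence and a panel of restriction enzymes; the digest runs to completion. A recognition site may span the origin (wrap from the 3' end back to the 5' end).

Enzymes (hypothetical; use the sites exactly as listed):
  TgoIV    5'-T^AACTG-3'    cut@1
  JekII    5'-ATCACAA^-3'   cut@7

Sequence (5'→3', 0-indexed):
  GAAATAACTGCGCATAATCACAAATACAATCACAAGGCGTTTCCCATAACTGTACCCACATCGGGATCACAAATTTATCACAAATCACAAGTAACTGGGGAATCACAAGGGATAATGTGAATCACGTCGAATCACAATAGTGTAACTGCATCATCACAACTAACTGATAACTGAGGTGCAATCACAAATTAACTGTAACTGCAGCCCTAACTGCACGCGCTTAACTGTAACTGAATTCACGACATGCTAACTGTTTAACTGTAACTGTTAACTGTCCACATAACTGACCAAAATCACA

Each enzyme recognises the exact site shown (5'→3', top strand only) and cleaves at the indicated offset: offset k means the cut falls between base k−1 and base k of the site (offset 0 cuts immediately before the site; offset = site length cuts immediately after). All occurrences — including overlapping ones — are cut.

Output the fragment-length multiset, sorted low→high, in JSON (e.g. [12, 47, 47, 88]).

[2,2,3,6,6,6,6,7,7,7,8,11,12,12,12,12,14,16,16,18,19,20,22,25,29]

Scan for sites:
  TgoIV (TAACTG, off=1): starts [4, 46, 91, 142, 160, 167, 189, 195, 207, 221, 227, 247, 255, 261, 268, 280] → cuts [5, 47, 92, 143, 161, 168, 190, 196, 208, 222, 228, 248, 256, 262, 269, 281]
  JekII (ATCACAA, off=7): starts [16, 28, 65, 76, 83, 101, 130, 152, 180] → cuts [23, 35, 72, 83, 90, 108, 137, 159, 187]

All cut coordinates (distinct, sorted): [5, 23, 35, 47, 72, 83, 90, 92, 108, 137, 143, 159, 161, 168, 187, 190, 196, 208, 222, 228, 248, 256, 262, 269, 281]

Fragments:
  5→23: 18 bp
  23→35: 12 bp
  35→47: 12 bp
  47→72: 25 bp
  72→83: 11 bp
  83→90: 7 bp
  90→92: 2 bp
  92→108: 16 bp
  108→137: 29 bp
  137→143: 6 bp
  143→159: 16 bp
  159→161: 2 bp
  161→168: 7 bp
  168→187: 19 bp
  187→190: 3 bp
  190→196: 6 bp
  196→208: 12 bp
  208→222: 14 bp
  222→228: 6 bp
  228→248: 20 bp
  248→256: 8 bp
  256→262: 6 bp
  262→269: 7 bp
  269→281: 12 bp
  281→5 (wrap): 298-281+5 = 22 bp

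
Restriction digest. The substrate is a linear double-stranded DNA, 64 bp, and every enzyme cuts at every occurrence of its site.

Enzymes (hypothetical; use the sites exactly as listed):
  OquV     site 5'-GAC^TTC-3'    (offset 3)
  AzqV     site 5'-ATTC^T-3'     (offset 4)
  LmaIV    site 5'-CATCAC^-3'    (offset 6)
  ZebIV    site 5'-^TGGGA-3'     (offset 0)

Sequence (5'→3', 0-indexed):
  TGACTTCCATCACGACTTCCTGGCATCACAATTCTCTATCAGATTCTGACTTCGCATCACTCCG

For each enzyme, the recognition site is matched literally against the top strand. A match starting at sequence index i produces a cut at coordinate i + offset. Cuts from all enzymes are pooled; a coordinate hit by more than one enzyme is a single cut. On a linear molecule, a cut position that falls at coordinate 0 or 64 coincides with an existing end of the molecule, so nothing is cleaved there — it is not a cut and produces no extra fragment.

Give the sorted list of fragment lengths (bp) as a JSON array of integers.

Per-enzyme occurrences:
  OquV GACTTC/3: at [1, 13, 47] ⇒ [4, 16, 50]
  AzqV ATTCT/4: at [30, 42] ⇒ [34, 46]
  LmaIV CATCAC/6: at [7, 23, 54] ⇒ [13, 29, 60]
  ZebIV (TGGGA, off=0): no sites

All cut coordinates (distinct, sorted): [4, 13, 16, 29, 34, 46, 50, 60]

Fragments:
  [0,4): 4 bp
  [4,13): 9 bp
  [13,16): 3 bp
  [16,29): 13 bp
  [29,34): 5 bp
  [34,46): 12 bp
  [46,50): 4 bp
  [50,60): 10 bp
  [60,64): 4 bp

[3,4,4,4,5,9,10,12,13]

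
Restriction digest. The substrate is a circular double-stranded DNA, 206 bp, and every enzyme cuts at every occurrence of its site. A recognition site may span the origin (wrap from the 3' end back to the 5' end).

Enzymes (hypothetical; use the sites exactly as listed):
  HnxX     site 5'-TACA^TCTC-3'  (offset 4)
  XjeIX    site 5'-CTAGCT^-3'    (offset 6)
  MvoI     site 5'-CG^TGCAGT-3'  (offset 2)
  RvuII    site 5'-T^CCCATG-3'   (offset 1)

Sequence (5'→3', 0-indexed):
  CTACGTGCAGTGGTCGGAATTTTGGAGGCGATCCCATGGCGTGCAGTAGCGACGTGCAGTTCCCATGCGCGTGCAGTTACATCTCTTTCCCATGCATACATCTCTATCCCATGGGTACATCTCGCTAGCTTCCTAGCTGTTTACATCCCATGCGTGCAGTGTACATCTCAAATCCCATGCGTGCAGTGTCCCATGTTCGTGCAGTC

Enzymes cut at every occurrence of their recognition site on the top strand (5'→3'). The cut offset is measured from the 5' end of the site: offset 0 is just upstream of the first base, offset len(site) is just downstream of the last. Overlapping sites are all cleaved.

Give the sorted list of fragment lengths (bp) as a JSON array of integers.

[7,7,7,8,8,8,8,8,8,9,10,10,10,11,11,12,12,12,13,27]

Scan for sites:
  HnxX TACATCTC/4: at [77, 96, 115, 161] ⇒ [81, 100, 119, 165]
  XjeIX CTAGCT/6: at [124, 132] ⇒ [130, 138]
  MvoI CGTGCAGT/2: at [3, 39, 52, 69, 152, 179, 197] ⇒ [5, 41, 54, 71, 154, 181, 199]
  RvuII TCCCATG/1: at [31, 60, 87, 106, 145, 172, 188] ⇒ [32, 61, 88, 107, 146, 173, 189]

Pooled cuts: [5, 32, 41, 54, 61, 71, 81, 88, 100, 107, 119, 130, 138, 146, 154, 165, 173, 181, 189, 199]

Fragments:
  5→32: 27 bp
  32→41: 9 bp
  41→54: 13 bp
  54→61: 7 bp
  61→71: 10 bp
  71→81: 10 bp
  81→88: 7 bp
  88→100: 12 bp
  100→107: 7 bp
  107→119: 12 bp
  119→130: 11 bp
  130→138: 8 bp
  138→146: 8 bp
  146→154: 8 bp
  154→165: 11 bp
  165→173: 8 bp
  173→181: 8 bp
  181→189: 8 bp
  189→199: 10 bp
  199→5 (wrap): 206-199+5 = 12 bp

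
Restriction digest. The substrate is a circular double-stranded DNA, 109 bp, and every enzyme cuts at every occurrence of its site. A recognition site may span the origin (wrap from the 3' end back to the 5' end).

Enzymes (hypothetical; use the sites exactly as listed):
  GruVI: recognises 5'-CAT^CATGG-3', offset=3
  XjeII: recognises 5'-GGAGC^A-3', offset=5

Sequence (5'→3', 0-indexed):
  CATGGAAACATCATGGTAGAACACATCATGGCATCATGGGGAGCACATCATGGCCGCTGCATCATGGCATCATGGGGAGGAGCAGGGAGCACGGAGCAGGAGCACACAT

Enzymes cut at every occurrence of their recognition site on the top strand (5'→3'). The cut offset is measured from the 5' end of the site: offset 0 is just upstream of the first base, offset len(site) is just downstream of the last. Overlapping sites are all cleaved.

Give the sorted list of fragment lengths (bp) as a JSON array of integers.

[4,6,6,7,7,8,8,10,11,13,14,15]

Per-enzyme occurrences:
  GruVI CATCATGG/3: at [8, 23, 31, 45, 59, 67, 106] ⇒ [0, 11, 26, 34, 48, 62, 70]
  XjeII GGAGCA/5: at [39, 78, 85, 92, 98] ⇒ [44, 83, 90, 97, 103]

Pooled cuts: [0, 11, 26, 34, 44, 48, 62, 70, 83, 90, 97, 103]

Fragment lengths:
  0→11: 11 bp
  11→26: 15 bp
  26→34: 8 bp
  34→44: 10 bp
  44→48: 4 bp
  48→62: 14 bp
  62→70: 8 bp
  70→83: 13 bp
  83→90: 7 bp
  90→97: 7 bp
  97→103: 6 bp
  103→0 (wrap): 109-103+0 = 6 bp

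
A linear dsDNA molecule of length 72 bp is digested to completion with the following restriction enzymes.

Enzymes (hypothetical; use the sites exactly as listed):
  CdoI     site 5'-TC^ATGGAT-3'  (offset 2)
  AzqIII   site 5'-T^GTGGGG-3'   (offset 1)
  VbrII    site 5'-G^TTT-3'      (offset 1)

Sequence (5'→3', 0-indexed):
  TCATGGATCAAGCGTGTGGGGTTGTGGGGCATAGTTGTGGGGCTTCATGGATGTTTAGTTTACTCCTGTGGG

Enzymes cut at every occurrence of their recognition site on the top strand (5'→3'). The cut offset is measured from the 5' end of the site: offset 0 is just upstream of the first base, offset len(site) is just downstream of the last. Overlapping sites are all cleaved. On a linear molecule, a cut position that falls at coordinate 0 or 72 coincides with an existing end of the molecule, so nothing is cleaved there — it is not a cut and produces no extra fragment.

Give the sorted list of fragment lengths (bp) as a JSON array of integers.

Scan for sites:
  CdoI TCATGGAT/2: at [0, 44] ⇒ [2, 46]
  AzqIII TGTGGGG/1: at [14, 22, 35] ⇒ [15, 23, 36]
  VbrII GTTT/1: at [52, 57] ⇒ [53, 58]

All cut coordinates (distinct, sorted): [2, 15, 23, 36, 46, 53, 58]

Fragment lengths:
  [0,2): 2 bp
  [2,15): 13 bp
  [15,23): 8 bp
  [23,36): 13 bp
  [36,46): 10 bp
  [46,53): 7 bp
  [53,58): 5 bp
  [58,72): 14 bp

[2,5,7,8,10,13,13,14]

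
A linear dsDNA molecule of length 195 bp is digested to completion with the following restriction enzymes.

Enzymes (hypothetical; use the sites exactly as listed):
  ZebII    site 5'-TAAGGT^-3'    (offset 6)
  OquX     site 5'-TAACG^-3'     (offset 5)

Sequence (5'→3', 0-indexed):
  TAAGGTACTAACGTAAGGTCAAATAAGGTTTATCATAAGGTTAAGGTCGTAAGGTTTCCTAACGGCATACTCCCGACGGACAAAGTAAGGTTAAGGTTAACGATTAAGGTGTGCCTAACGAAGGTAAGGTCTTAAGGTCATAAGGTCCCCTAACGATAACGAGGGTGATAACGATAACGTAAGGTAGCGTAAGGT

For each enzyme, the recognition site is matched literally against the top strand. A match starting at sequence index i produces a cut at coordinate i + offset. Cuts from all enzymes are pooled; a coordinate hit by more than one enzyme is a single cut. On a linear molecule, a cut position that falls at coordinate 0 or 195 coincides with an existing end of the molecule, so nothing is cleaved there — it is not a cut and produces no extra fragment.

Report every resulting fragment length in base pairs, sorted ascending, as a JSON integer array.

[5,6,6,6,6,6,6,6,7,8,8,8,8,9,9,10,10,10,10,12,12,27]

Per-enzyme occurrences:
  ZebII TAAGGT/6: at [0, 13, 23, 35, 41, 49, 85, 91, 104, 124, 132, 140, 179, 189] ⇒ [6, 19, 29, 41, 47, 55, 91, 97, 110, 130, 138, 146, 185] (position 195 is a terminus of the linear molecule — no cut)
  OquX TAACG/5: at [8, 59, 97, 115, 150, 156, 168, 174] ⇒ [13, 64, 102, 120, 155, 161, 173, 179]

Pooled cuts: [6, 13, 19, 29, 41, 47, 55, 64, 91, 97, 102, 110, 120, 130, 138, 146, 155, 161, 173, 179, 185]

Fragments:
  [0,6): 6 bp
  [6,13): 7 bp
  [13,19): 6 bp
  [19,29): 10 bp
  [29,41): 12 bp
  [41,47): 6 bp
  [47,55): 8 bp
  [55,64): 9 bp
  [64,91): 27 bp
  [91,97): 6 bp
  [97,102): 5 bp
  [102,110): 8 bp
  [110,120): 10 bp
  [120,130): 10 bp
  [130,138): 8 bp
  [138,146): 8 bp
  [146,155): 9 bp
  [155,161): 6 bp
  [161,173): 12 bp
  [173,179): 6 bp
  [179,185): 6 bp
  [185,195): 10 bp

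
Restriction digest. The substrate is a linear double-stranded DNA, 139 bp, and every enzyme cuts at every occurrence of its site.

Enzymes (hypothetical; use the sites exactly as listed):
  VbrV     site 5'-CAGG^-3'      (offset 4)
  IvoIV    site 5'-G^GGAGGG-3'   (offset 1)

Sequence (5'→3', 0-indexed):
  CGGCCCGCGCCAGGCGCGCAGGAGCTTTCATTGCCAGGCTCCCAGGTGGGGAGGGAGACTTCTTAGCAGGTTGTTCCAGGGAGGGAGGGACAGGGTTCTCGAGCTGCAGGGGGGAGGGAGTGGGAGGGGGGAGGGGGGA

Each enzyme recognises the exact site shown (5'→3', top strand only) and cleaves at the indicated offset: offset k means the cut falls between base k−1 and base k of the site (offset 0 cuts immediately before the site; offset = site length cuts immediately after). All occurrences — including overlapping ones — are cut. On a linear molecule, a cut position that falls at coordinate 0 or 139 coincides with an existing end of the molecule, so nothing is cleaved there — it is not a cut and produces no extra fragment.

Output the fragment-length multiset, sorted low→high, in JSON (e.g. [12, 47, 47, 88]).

[1,2,3,3,7,8,8,9,10,10,11,14,16,16,21]

Site scan:
  VbrV (CAGG, off=4): starts [10, 18, 34, 42, 66, 76, 90, 106] → cuts [14, 22, 38, 46, 70, 80, 94, 110]
  IvoIV (GGGAGGG, off=1): starts [48, 78, 82, 111, 121, 128] → cuts [49, 79, 83, 112, 122, 129]

Pooled cuts: [14, 22, 38, 46, 49, 70, 79, 80, 83, 94, 110, 112, 122, 129]

Fragments:
  [0,14): 14 bp
  [14,22): 8 bp
  [22,38): 16 bp
  [38,46): 8 bp
  [46,49): 3 bp
  [49,70): 21 bp
  [70,79): 9 bp
  [79,80): 1 bp
  [80,83): 3 bp
  [83,94): 11 bp
  [94,110): 16 bp
  [110,112): 2 bp
  [112,122): 10 bp
  [122,129): 7 bp
  [129,139): 10 bp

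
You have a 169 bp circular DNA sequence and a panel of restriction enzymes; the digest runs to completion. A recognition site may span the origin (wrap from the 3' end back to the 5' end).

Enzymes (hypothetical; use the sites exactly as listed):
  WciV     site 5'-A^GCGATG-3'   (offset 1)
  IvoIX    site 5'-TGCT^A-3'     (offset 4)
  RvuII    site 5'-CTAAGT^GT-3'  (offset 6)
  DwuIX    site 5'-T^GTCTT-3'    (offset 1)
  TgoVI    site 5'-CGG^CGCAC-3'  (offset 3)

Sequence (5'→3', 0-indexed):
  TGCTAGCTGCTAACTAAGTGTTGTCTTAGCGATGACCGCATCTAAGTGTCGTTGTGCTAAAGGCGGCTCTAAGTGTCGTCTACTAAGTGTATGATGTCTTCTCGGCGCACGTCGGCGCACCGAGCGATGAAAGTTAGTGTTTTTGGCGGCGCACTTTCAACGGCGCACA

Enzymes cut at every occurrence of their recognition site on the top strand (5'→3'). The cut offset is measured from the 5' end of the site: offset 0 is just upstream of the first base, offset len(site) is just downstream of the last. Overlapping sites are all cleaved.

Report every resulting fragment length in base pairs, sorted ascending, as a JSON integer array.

[3,6,7,7,8,8,10,10,10,11,14,14,16,19,26]

Site scan:
  WciV AGCGATG/1: at [27, 122] ⇒ [28, 123]
  IvoIX TGCTA/4: at [0, 7, 54] ⇒ [4, 11, 58]
  RvuII CTAAGTGT/6: at [13, 41, 68, 82] ⇒ [19, 47, 74, 88]
  DwuIX TGTCTT/1: at [21, 94] ⇒ [22, 95]
  TgoVI CGGCGCAC/3: at [102, 112, 146, 160] ⇒ [105, 115, 149, 163]

Pooled cuts: [4, 11, 19, 22, 28, 47, 58, 74, 88, 95, 105, 115, 123, 149, 163]

Fragment lengths:
  4→11: 7 bp
  11→19: 8 bp
  19→22: 3 bp
  22→28: 6 bp
  28→47: 19 bp
  47→58: 11 bp
  58→74: 16 bp
  74→88: 14 bp
  88→95: 7 bp
  95→105: 10 bp
  105→115: 10 bp
  115→123: 8 bp
  123→149: 26 bp
  149→163: 14 bp
  163→4 (wrap): 169-163+4 = 10 bp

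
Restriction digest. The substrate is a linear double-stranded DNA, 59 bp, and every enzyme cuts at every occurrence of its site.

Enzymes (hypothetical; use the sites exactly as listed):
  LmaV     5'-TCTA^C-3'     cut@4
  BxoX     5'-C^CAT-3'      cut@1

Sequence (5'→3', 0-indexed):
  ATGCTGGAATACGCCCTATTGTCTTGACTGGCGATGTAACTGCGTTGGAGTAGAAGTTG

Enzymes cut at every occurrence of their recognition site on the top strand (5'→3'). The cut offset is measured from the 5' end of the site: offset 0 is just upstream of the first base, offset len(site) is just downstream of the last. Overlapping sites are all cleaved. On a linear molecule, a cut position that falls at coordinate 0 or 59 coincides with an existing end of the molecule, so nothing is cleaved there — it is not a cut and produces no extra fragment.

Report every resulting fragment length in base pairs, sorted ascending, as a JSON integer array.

Scan for sites:
  LmaV (TCTAC, off=4): no sites
  BxoX (CCAT, off=1): no sites

Pooled cuts: ∅

Fragment lengths:
  no cuts → one linear fragment of 59 bp

[59]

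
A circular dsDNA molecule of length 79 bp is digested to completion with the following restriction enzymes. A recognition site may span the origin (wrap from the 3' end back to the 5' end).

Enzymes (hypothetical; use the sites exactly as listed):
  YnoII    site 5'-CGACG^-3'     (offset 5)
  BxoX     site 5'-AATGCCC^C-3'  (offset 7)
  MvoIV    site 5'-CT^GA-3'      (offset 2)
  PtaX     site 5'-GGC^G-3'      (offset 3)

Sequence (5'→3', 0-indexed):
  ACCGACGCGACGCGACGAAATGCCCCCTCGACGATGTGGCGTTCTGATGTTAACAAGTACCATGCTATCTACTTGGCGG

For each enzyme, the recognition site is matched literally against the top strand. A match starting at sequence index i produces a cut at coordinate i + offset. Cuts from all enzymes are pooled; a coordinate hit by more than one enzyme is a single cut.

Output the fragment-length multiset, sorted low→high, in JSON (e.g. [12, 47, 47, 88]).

Per-enzyme occurrences:
  YnoII CGACG/5: at [2, 7, 12, 28] ⇒ [7, 12, 17, 33]
  BxoX AATGCCCC/7: at [18] ⇒ [25]
  MvoIV CTGA/2: at [43] ⇒ [45]
  PtaX GGCG/3: at [37, 74] ⇒ [40, 77]

All cut coordinates (distinct, sorted): [7, 12, 17, 25, 33, 40, 45, 77]

Fragment lengths:
  7→12: 5 bp
  12→17: 5 bp
  17→25: 8 bp
  25→33: 8 bp
  33→40: 7 bp
  40→45: 5 bp
  45→77: 32 bp
  77→7 (wrap): 79-77+7 = 9 bp

[5,5,5,7,8,8,9,32]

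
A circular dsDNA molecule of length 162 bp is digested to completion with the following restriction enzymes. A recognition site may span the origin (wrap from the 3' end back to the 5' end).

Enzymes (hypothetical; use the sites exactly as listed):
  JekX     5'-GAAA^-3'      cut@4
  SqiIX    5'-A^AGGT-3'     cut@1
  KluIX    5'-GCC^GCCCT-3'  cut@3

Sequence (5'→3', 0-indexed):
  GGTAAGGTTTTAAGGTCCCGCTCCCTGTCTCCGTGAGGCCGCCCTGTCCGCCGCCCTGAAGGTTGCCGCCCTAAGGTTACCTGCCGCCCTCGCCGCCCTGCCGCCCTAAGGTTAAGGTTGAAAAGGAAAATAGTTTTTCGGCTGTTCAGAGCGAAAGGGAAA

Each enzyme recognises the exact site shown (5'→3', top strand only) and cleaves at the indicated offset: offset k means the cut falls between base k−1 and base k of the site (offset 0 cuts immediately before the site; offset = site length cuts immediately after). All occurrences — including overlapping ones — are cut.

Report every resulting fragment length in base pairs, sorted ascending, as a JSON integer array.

[1,4,5,6,6,6,6,7,8,8,8,9,9,12,12,27,28]

Scan for sites:
  JekX (GAAA, off=4): starts [119, 125, 152, 158] → cuts [0, 123, 129, 156]
  SqiIX (AAGGT, off=1): starts [3, 11, 58, 72, 107, 113, 160] → cuts [4, 12, 59, 73, 108, 114, 161]
  KluIX (GCCGCCCT, off=3): starts [37, 49, 64, 82, 91, 99] → cuts [40, 52, 67, 85, 94, 102]

Pooled cuts: [0, 4, 12, 40, 52, 59, 67, 73, 85, 94, 102, 108, 114, 123, 129, 156, 161]

Fragments:
  0→4: 4 bp
  4→12: 8 bp
  12→40: 28 bp
  40→52: 12 bp
  52→59: 7 bp
  59→67: 8 bp
  67→73: 6 bp
  73→85: 12 bp
  85→94: 9 bp
  94→102: 8 bp
  102→108: 6 bp
  108→114: 6 bp
  114→123: 9 bp
  123→129: 6 bp
  129→156: 27 bp
  156→161: 5 bp
  161→0 (wrap): 162-161+0 = 1 bp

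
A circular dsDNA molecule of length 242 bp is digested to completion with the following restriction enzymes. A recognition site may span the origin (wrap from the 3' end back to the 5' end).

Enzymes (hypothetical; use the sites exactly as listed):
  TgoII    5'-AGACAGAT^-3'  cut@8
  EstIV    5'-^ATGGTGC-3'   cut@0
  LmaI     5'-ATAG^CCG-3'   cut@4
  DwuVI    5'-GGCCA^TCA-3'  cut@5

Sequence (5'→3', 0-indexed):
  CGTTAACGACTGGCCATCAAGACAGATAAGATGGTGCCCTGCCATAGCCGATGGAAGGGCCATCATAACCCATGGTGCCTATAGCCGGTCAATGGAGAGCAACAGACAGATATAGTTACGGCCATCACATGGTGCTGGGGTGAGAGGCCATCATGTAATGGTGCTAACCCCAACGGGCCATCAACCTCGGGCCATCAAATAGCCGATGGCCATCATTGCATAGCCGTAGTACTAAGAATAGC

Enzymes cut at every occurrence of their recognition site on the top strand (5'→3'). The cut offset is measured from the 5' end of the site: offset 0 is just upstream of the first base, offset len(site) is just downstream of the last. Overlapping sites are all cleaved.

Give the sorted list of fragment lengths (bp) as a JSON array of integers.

[3,4,7,8,9,10,11,11,13,13,14,15,17,17,18,22,23,27]

Site scan:
  TgoII AGACAGAT/8: at [19, 103] ⇒ [27, 111]
  EstIV ATGGTGC/0: at [30, 71, 128, 157] ⇒ [30, 71, 128, 157]
  LmaI ATAGCCG/4: at [43, 80, 198, 219, 237] ⇒ [47, 84, 202, 223, 241]
  DwuVI GGCCATCA/5: at [11, 57, 119, 145, 175, 189, 207] ⇒ [16, 62, 124, 150, 180, 194, 212]

All cut coordinates (distinct, sorted): [16, 27, 30, 47, 62, 71, 84, 111, 124, 128, 150, 157, 180, 194, 202, 212, 223, 241]

Fragment lengths:
  16→27: 11 bp
  27→30: 3 bp
  30→47: 17 bp
  47→62: 15 bp
  62→71: 9 bp
  71→84: 13 bp
  84→111: 27 bp
  111→124: 13 bp
  124→128: 4 bp
  128→150: 22 bp
  150→157: 7 bp
  157→180: 23 bp
  180→194: 14 bp
  194→202: 8 bp
  202→212: 10 bp
  212→223: 11 bp
  223→241: 18 bp
  241→16 (wrap): 242-241+16 = 17 bp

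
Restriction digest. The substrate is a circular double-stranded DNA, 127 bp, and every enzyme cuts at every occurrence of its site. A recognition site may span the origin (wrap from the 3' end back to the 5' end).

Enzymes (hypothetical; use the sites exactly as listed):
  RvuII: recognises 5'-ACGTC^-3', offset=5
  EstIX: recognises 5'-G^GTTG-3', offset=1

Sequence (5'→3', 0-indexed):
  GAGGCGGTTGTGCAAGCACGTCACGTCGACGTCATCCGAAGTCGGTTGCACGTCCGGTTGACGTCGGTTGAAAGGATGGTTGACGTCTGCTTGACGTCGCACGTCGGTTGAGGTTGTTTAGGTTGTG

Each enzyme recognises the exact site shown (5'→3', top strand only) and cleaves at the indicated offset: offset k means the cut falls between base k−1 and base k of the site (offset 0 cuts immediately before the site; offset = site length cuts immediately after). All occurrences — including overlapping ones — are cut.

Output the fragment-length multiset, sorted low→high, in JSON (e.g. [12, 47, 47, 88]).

[1,1,2,5,6,6,7,9,9,9,10,11,11,12,12,16]

Per-enzyme occurrences:
  RvuII (ACGTC, off=5): starts [17, 22, 28, 49, 60, 82, 93, 100] → cuts [22, 27, 33, 54, 65, 87, 98, 105]
  EstIX (GGTTG, off=1): starts [5, 43, 55, 65, 77, 105, 111, 120] → cuts [6, 44, 56, 66, 78, 106, 112, 121]

Pooled cuts: [6, 22, 27, 33, 44, 54, 56, 65, 66, 78, 87, 98, 105, 106, 112, 121]

Fragment lengths:
  6→22: 16 bp
  22→27: 5 bp
  27→33: 6 bp
  33→44: 11 bp
  44→54: 10 bp
  54→56: 2 bp
  56→65: 9 bp
  65→66: 1 bp
  66→78: 12 bp
  78→87: 9 bp
  87→98: 11 bp
  98→105: 7 bp
  105→106: 1 bp
  106→112: 6 bp
  112→121: 9 bp
  121→6 (wrap): 127-121+6 = 12 bp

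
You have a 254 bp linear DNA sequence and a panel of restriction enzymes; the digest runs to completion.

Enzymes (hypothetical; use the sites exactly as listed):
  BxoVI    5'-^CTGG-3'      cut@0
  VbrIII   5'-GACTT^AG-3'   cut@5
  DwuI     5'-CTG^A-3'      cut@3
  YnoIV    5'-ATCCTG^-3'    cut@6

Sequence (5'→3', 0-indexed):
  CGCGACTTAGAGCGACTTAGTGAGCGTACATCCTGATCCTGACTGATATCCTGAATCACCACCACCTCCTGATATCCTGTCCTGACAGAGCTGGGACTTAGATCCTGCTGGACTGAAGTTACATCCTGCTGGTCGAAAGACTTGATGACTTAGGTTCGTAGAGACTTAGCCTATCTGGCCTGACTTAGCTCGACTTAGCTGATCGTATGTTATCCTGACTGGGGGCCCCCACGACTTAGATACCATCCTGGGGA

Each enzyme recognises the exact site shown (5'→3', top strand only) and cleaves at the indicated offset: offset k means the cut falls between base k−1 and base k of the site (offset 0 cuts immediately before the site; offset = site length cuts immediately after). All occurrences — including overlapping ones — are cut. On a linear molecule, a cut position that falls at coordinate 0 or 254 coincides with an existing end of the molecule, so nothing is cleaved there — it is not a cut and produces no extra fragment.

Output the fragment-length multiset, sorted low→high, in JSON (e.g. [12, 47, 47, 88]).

[1,3,4,4,4,5,5,6,6,7,8,8,8,8,8,8,9,10,10,10,13,16,16,17,18,19,23]

Scan for sites:
  BxoVI CTGG/0: at [90, 107, 128, 174, 218, 247] ⇒ [90, 107, 128, 174, 218, 247]
  VbrIII GACTTAG/5: at [3, 13, 94, 146, 162, 181, 191, 232] ⇒ [8, 18, 99, 151, 167, 186, 196, 237]
  DwuI CTGA/3: at [32, 38, 42, 50, 68, 81, 112, 179, 198, 214] ⇒ [35, 41, 45, 53, 71, 84, 115, 182, 201, 217]
  YnoIV ATCCTG/6: at [29, 35, 47, 73, 101, 122, 211, 244] ⇒ [35, 41, 53, 79, 107, 128, 217, 250]

Pooled cuts: [8, 18, 35, 41, 45, 53, 71, 79, 84, 90, 99, 107, 115, 128, 151, 167, 174, 182, 186, 196, 201, 217, 218, 237, 247, 250]

Fragments:
  [0,8): 8 bp
  [8,18): 10 bp
  [18,35): 17 bp
  [35,41): 6 bp
  [41,45): 4 bp
  [45,53): 8 bp
  [53,71): 18 bp
  [71,79): 8 bp
  [79,84): 5 bp
  [84,90): 6 bp
  [90,99): 9 bp
  [99,107): 8 bp
  [107,115): 8 bp
  [115,128): 13 bp
  [128,151): 23 bp
  [151,167): 16 bp
  [167,174): 7 bp
  [174,182): 8 bp
  [182,186): 4 bp
  [186,196): 10 bp
  [196,201): 5 bp
  [201,217): 16 bp
  [217,218): 1 bp
  [218,237): 19 bp
  [237,247): 10 bp
  [247,250): 3 bp
  [250,254): 4 bp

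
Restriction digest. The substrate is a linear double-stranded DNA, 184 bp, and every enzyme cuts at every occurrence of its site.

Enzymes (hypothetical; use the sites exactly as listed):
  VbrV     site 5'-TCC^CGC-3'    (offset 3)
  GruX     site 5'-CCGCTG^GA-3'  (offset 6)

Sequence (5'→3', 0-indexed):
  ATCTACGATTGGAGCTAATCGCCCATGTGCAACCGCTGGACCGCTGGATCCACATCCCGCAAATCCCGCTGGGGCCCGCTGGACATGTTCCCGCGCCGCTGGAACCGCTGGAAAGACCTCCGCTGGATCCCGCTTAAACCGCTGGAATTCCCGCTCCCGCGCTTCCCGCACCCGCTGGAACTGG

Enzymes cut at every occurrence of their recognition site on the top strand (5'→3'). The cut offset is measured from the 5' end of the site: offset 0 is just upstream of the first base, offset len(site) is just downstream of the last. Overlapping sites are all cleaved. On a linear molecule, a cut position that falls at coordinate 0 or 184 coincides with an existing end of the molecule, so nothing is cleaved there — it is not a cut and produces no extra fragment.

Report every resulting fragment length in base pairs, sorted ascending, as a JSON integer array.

[5,6,7,7,8,9,9,9,10,10,11,11,14,15,15,38]

Per-enzyme occurrences:
  VbrV TCCCGC/3: at [54, 63, 88, 127, 148, 154, 163] ⇒ [57, 66, 91, 130, 151, 157, 166]
  GruX CCGCTGGA/6: at [32, 40, 75, 95, 104, 119, 138, 171] ⇒ [38, 46, 81, 101, 110, 125, 144, 177]

Pooled cuts: [38, 46, 57, 66, 81, 91, 101, 110, 125, 130, 144, 151, 157, 166, 177]

Fragment lengths:
  [0,38): 38 bp
  [38,46): 8 bp
  [46,57): 11 bp
  [57,66): 9 bp
  [66,81): 15 bp
  [81,91): 10 bp
  [91,101): 10 bp
  [101,110): 9 bp
  [110,125): 15 bp
  [125,130): 5 bp
  [130,144): 14 bp
  [144,151): 7 bp
  [151,157): 6 bp
  [157,166): 9 bp
  [166,177): 11 bp
  [177,184): 7 bp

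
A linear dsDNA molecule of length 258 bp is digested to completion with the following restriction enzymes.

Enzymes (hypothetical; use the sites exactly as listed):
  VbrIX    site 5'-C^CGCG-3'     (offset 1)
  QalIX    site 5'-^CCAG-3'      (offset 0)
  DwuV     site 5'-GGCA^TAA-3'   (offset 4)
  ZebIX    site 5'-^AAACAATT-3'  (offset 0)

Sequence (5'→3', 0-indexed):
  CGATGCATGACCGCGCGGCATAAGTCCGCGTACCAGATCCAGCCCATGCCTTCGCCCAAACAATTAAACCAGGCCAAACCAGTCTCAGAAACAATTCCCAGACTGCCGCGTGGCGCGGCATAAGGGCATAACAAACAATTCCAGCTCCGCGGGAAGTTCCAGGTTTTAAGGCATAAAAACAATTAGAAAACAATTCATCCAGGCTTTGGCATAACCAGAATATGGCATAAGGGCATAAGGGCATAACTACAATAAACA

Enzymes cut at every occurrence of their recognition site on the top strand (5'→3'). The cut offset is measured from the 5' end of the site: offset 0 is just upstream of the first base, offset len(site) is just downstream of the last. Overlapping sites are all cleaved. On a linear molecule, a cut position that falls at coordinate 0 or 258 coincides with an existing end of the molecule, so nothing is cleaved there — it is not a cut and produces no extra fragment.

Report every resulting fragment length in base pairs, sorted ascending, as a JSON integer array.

Scan for sites:
  VbrIX CCGCG/1: at [10, 25, 105, 146] ⇒ [11, 26, 106, 147]
  QalIX CCAG/0: at [32, 38, 68, 78, 97, 140, 158, 198, 214] ⇒ [32, 38, 68, 78, 97, 140, 158, 198, 214]
  DwuV GGCATAA/4: at [16, 116, 124, 169, 207, 223, 231, 239] ⇒ [20, 120, 128, 173, 211, 227, 235, 243]
  ZebIX AAACAATT/0: at [57, 88, 132, 176, 187] ⇒ [57, 88, 132, 176, 187]

Pooled cuts: [11, 20, 26, 32, 38, 57, 68, 78, 88, 97, 106, 120, 128, 132, 140, 147, 158, 173, 176, 187, 198, 211, 214, 227, 235, 243]

Fragments:
  [0,11): 11 bp
  [11,20): 9 bp
  [20,26): 6 bp
  [26,32): 6 bp
  [32,38): 6 bp
  [38,57): 19 bp
  [57,68): 11 bp
  [68,78): 10 bp
  [78,88): 10 bp
  [88,97): 9 bp
  [97,106): 9 bp
  [106,120): 14 bp
  [120,128): 8 bp
  [128,132): 4 bp
  [132,140): 8 bp
  [140,147): 7 bp
  [147,158): 11 bp
  [158,173): 15 bp
  [173,176): 3 bp
  [176,187): 11 bp
  [187,198): 11 bp
  [198,211): 13 bp
  [211,214): 3 bp
  [214,227): 13 bp
  [227,235): 8 bp
  [235,243): 8 bp
  [243,258): 15 bp

[3,3,4,6,6,6,7,8,8,8,8,9,9,9,10,10,11,11,11,11,11,13,13,14,15,15,19]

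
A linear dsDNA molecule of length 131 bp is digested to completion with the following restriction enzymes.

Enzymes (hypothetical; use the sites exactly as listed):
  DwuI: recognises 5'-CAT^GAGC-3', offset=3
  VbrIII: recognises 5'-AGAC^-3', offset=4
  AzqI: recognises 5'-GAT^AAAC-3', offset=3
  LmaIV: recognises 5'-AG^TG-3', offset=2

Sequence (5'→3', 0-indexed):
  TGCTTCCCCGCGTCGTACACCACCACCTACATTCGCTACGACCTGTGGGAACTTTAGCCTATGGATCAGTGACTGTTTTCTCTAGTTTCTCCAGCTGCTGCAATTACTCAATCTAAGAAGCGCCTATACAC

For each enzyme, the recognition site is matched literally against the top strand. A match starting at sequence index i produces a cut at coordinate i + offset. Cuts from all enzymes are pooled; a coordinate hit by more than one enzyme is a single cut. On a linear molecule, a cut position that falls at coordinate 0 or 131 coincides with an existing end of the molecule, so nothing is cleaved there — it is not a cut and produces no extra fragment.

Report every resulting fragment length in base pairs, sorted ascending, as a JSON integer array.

[62,69]

Per-enzyme occurrences:
  DwuI (CATGAGC, off=3): no sites
  VbrIII (AGAC, off=4): no sites
  AzqI (GATAAAC, off=3): no sites
  LmaIV (AGTG, off=2): starts [67] → cuts [69]

All cut coordinates (distinct, sorted): [69]

Fragment lengths:
  [0,69): 69 bp
  [69,131): 62 bp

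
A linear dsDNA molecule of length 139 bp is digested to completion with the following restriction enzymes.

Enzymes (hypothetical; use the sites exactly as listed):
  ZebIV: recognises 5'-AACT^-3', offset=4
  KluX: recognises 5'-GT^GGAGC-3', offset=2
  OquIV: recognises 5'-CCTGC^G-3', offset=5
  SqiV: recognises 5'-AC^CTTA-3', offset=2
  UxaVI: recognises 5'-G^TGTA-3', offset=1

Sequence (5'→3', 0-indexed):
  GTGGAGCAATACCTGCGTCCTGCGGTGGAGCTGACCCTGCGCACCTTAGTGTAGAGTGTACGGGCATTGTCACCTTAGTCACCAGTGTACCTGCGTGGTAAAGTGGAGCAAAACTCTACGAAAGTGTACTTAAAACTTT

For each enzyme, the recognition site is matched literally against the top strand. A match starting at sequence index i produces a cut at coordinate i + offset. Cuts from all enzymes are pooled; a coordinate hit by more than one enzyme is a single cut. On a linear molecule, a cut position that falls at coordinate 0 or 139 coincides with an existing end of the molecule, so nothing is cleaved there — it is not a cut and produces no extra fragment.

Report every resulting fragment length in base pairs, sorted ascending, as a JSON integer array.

[2,2,3,4,5,7,7,9,9,10,11,12,13,14,14,17]

Scan for sites:
  ZebIV (AACT, off=4): starts [111, 133] → cuts [115, 137]
  KluX (GTGGAGC, off=2): starts [0, 24, 102] → cuts [2, 26, 104]
  OquIV (CCTGCG, off=5): starts [11, 18, 35, 89] → cuts [16, 23, 40, 94]
  SqiV (ACCTTA, off=2): starts [42, 71] → cuts [44, 73]
  UxaVI (GTGTA, off=1): starts [48, 55, 84, 123] → cuts [49, 56, 85, 124]

All cut coordinates (distinct, sorted): [2, 16, 23, 26, 40, 44, 49, 56, 73, 85, 94, 104, 115, 124, 137]

Fragment lengths:
  [0,2): 2 bp
  [2,16): 14 bp
  [16,23): 7 bp
  [23,26): 3 bp
  [26,40): 14 bp
  [40,44): 4 bp
  [44,49): 5 bp
  [49,56): 7 bp
  [56,73): 17 bp
  [73,85): 12 bp
  [85,94): 9 bp
  [94,104): 10 bp
  [104,115): 11 bp
  [115,124): 9 bp
  [124,137): 13 bp
  [137,139): 2 bp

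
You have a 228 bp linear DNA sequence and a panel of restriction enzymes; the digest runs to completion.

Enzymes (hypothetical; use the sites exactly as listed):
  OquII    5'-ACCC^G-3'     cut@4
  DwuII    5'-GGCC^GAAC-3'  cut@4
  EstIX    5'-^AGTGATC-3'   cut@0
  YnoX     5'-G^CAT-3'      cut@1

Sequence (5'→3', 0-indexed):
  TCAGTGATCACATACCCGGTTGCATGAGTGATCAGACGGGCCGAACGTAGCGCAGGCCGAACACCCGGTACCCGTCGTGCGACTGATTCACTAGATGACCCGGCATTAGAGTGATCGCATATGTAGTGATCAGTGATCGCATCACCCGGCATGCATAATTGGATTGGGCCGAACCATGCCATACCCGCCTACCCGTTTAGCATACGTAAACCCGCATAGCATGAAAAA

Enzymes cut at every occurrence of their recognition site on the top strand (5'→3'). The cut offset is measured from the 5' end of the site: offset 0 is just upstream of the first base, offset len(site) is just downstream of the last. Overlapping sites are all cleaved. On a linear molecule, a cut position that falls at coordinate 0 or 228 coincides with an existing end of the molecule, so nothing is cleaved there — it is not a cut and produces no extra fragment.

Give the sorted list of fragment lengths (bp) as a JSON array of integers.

Site scan:
  OquII (ACCCG, off=4): starts [13, 62, 69, 97, 143, 182, 190, 209] → cuts [17, 66, 73, 101, 147, 186, 194, 213]
  DwuII (GGCCGAAC, off=4): starts [38, 54, 166] → cuts [42, 58, 170]
  EstIX (AGTGATC, off=0): starts [2, 26, 109, 124, 131] → cuts [2, 26, 109, 124, 131]
  YnoX (GCAT, off=1): starts [21, 102, 116, 138, 148, 152, 199, 213, 218] → cuts [22, 103, 117, 139, 149, 153, 200, 214, 219]

All cut coordinates (distinct, sorted): [2, 17, 22, 26, 42, 58, 66, 73, 101, 103, 109, 117, 124, 131, 139, 147, 149, 153, 170, 186, 194, 200, 213, 214, 219]

Fragments:
  [0,2): 2 bp
  [2,17): 15 bp
  [17,22): 5 bp
  [22,26): 4 bp
  [26,42): 16 bp
  [42,58): 16 bp
  [58,66): 8 bp
  [66,73): 7 bp
  [73,101): 28 bp
  [101,103): 2 bp
  [103,109): 6 bp
  [109,117): 8 bp
  [117,124): 7 bp
  [124,131): 7 bp
  [131,139): 8 bp
  [139,147): 8 bp
  [147,149): 2 bp
  [149,153): 4 bp
  [153,170): 17 bp
  [170,186): 16 bp
  [186,194): 8 bp
  [194,200): 6 bp
  [200,213): 13 bp
  [213,214): 1 bp
  [214,219): 5 bp
  [219,228): 9 bp

[1,2,2,2,4,4,5,5,6,6,7,7,7,8,8,8,8,8,9,13,15,16,16,16,17,28]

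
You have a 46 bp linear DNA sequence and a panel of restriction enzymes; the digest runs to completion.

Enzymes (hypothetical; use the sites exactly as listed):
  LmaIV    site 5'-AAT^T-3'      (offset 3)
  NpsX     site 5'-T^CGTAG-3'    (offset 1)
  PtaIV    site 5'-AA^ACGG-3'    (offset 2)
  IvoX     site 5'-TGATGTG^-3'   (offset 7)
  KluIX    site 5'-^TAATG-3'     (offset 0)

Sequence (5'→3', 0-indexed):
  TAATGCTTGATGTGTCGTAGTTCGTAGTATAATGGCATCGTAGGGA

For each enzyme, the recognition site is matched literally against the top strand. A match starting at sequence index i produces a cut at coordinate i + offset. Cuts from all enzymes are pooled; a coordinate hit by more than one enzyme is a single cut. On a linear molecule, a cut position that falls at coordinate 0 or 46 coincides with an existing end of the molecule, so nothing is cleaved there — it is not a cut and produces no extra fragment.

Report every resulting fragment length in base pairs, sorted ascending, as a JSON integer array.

[1,7,7,8,9,14]

Scan for sites:
  LmaIV (AATT, off=3): no sites
  NpsX (TCGTAG, off=1): starts [14, 21, 37] → cuts [15, 22, 38]
  PtaIV (AAACGG, off=2): no sites
  IvoX (TGATGTG, off=7): starts [7] → cuts [14]
  KluIX (TAATG, off=0): starts [0, 29] → cuts [29] (position 0 is a terminus of the linear molecule — no cut)

All cut coordinates (distinct, sorted): [14, 15, 22, 29, 38]

Fragments:
  [0,14): 14 bp
  [14,15): 1 bp
  [15,22): 7 bp
  [22,29): 7 bp
  [29,38): 9 bp
  [38,46): 8 bp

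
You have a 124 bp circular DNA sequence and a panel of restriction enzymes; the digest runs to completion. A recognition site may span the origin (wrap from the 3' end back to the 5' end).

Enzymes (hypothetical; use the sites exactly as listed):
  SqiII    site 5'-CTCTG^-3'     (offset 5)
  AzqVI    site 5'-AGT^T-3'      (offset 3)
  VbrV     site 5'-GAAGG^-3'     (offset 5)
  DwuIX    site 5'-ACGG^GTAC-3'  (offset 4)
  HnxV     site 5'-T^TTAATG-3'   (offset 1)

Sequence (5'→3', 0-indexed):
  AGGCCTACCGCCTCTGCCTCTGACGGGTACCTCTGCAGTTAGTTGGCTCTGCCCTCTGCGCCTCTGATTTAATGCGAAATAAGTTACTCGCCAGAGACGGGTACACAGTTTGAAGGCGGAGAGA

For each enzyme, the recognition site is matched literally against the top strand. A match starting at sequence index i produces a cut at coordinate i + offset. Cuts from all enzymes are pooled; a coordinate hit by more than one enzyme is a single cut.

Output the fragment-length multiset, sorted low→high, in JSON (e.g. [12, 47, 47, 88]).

Site scan:
  SqiII (CTCTG, off=5): starts [11, 17, 30, 46, 53, 61] → cuts [16, 22, 35, 51, 58, 66]
  AzqVI (AGTT, off=3): starts [36, 40, 81, 106] → cuts [39, 43, 84, 109]
  VbrV (GAAGG, off=5): starts [111, 122] → cuts [3, 116]
  DwuIX (ACGGGTAC, off=4): starts [22, 96] → cuts [26, 100]
  HnxV (TTTAATG, off=1): starts [67] → cuts [68]

All cut coordinates (distinct, sorted): [3, 16, 22, 26, 35, 39, 43, 51, 58, 66, 68, 84, 100, 109, 116]

Fragment lengths:
  3→16: 13 bp
  16→22: 6 bp
  22→26: 4 bp
  26→35: 9 bp
  35→39: 4 bp
  39→43: 4 bp
  43→51: 8 bp
  51→58: 7 bp
  58→66: 8 bp
  66→68: 2 bp
  68→84: 16 bp
  84→100: 16 bp
  100→109: 9 bp
  109→116: 7 bp
  116→3 (wrap): 124-116+3 = 11 bp

[2,4,4,4,6,7,7,8,8,9,9,11,13,16,16]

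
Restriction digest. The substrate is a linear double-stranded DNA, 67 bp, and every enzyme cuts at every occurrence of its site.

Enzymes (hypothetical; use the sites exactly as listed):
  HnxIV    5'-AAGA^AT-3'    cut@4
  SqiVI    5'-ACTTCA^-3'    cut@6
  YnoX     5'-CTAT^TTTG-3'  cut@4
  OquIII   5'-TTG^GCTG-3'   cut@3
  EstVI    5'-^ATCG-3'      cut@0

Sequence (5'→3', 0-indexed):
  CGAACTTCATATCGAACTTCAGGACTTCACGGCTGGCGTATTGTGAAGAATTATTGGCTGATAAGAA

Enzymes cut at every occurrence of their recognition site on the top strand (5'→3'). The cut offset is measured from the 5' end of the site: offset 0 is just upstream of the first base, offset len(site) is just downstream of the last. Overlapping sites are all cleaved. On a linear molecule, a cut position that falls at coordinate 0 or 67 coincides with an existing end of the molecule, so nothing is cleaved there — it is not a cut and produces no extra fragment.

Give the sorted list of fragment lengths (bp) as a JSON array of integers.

Per-enzyme occurrences:
  HnxIV (AAGAAT, off=4): starts [45] → cuts [49]
  SqiVI (ACTTCA, off=6): starts [3, 15, 23] → cuts [9, 21, 29]
  YnoX (CTATTTTG, off=4): no sites
  OquIII (TTGGCTG, off=3): starts [53] → cuts [56]
  EstVI (ATCG, off=0): starts [10] → cuts [10]

Pooled cuts: [9, 10, 21, 29, 49, 56]

Fragments:
  [0,9): 9 bp
  [9,10): 1 bp
  [10,21): 11 bp
  [21,29): 8 bp
  [29,49): 20 bp
  [49,56): 7 bp
  [56,67): 11 bp

[1,7,8,9,11,11,20]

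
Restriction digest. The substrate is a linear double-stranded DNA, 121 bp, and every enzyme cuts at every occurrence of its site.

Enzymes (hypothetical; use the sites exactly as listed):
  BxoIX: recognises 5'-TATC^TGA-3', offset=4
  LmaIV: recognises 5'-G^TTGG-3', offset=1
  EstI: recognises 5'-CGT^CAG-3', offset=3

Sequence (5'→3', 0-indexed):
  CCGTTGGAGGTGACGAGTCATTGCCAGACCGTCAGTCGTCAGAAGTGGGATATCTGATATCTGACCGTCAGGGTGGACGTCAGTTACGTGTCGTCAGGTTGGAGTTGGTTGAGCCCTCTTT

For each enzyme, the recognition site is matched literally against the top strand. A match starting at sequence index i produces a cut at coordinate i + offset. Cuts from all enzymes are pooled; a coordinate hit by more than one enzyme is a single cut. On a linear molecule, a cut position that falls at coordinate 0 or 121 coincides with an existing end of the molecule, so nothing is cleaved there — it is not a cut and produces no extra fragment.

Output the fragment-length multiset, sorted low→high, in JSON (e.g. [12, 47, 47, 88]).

[3,4,6,7,7,7,12,14,15,17,29]

Site scan:
  BxoIX (TATCTGA, off=4): starts [50, 57] → cuts [54, 61]
  LmaIV (GTTGG, off=1): starts [2, 97, 103] → cuts [3, 98, 104]
  EstI (CGTCAG, off=3): starts [29, 36, 65, 77, 91] → cuts [32, 39, 68, 80, 94]

All cut coordinates (distinct, sorted): [3, 32, 39, 54, 61, 68, 80, 94, 98, 104]

Fragments:
  [0,3): 3 bp
  [3,32): 29 bp
  [32,39): 7 bp
  [39,54): 15 bp
  [54,61): 7 bp
  [61,68): 7 bp
  [68,80): 12 bp
  [80,94): 14 bp
  [94,98): 4 bp
  [98,104): 6 bp
  [104,121): 17 bp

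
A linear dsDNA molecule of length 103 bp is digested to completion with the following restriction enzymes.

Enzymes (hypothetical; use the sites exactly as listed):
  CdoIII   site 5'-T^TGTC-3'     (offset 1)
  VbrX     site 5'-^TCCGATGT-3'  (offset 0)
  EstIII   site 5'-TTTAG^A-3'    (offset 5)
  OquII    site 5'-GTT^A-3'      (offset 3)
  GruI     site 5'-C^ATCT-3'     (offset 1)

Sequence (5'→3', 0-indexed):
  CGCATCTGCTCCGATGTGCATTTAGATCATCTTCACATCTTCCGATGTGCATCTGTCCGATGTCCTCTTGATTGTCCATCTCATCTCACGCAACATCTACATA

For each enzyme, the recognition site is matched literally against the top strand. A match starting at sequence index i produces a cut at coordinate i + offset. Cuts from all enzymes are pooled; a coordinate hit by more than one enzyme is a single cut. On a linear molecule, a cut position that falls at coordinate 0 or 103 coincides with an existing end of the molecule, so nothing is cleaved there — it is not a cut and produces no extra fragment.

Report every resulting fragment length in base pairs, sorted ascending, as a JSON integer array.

Site scan:
  CdoIII TTGTC/1: at [71] ⇒ [72]
  VbrX TCCGATGT/0: at [9, 40, 55] ⇒ [9, 40, 55]
  EstIII TTTAGA/5: at [20] ⇒ [25]
  OquII (GTTA, off=3): no sites
  GruI CATCT/1: at [2, 27, 35, 49, 76, 81, 93] ⇒ [3, 28, 36, 50, 77, 82, 94]

All cut coordinates (distinct, sorted): [3, 9, 25, 28, 36, 40, 50, 55, 72, 77, 82, 94]

Fragment lengths:
  [0,3): 3 bp
  [3,9): 6 bp
  [9,25): 16 bp
  [25,28): 3 bp
  [28,36): 8 bp
  [36,40): 4 bp
  [40,50): 10 bp
  [50,55): 5 bp
  [55,72): 17 bp
  [72,77): 5 bp
  [77,82): 5 bp
  [82,94): 12 bp
  [94,103): 9 bp

[3,3,4,5,5,5,6,8,9,10,12,16,17]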